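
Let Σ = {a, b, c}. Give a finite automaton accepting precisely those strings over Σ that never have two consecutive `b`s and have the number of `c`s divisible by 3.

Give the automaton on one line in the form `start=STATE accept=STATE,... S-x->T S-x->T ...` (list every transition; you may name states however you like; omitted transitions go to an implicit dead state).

Handle the two conditions separately and then intersect. The first has 3 states tracking partial matches of the forbidden pattern `bb`; the second has 3 states tracking the count of `c`s modulo 3. A product state is a pair (one from each), accepting exactly when both do. After merging equivalent states the machine shrinks.
With 7 states:
        a   b   c  
>* s0   s0  s1  s2 
 * s1   s0  s3  s2 
   s2   s2  s4  s5 
   s3   s3  s3  s3 
   s4   s2  s3  s5 
   s5   s5  s6  s0 
   s6   s5  s3  s0 
(> = start, * = accepting)

start=s0 accept=s0,s1 s0-a->s0 s0-b->s1 s0-c->s2 s1-a->s0 s1-b->s3 s1-c->s2 s2-a->s2 s2-b->s4 s2-c->s5 s3-a->s3 s3-b->s3 s3-c->s3 s4-a->s2 s4-b->s3 s4-c->s5 s5-a->s5 s5-b->s6 s5-c->s0 s6-a->s5 s6-b->s3 s6-c->s0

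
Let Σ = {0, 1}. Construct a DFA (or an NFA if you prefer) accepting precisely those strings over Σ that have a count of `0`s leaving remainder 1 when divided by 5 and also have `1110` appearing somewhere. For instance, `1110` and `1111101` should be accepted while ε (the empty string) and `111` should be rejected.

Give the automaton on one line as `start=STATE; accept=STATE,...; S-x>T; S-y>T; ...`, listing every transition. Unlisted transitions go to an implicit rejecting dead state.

Handle the two conditions separately and then intersect. The first has 5 states tracking the count of `0`s modulo 5; the second has 5 states tracking whether and how much of `1110` has been seen. A product state is a pair (one from each), accepting exactly when both do. After merging equivalent states the machine shrinks.
21 states suffice.
          0    1  
>  q0     q1   q2 
   q1     q3   q4 
   q2     q1   q5 
   q3     q6   q7 
   q4     q3   q8 
   q5     q1   q9 
   q6    q10  q11 
   q7     q6  q12 
   q8     q3  q13 
   q9    q14   q9 
   q10    q0  q15 
   q11   q10  q16 
   q12    q6  q17 
   q13   q17  q13 
 * q14   q17  q14 
   q15    q0  q18 
   q16   q10  q19 
   q17   q19  q17 
   q18    q0  q20 
   q19   q20  q19 
   q20    q9  q20 
(> = start, * = accepting)

start=q0; accept=q14; q0-0>q1; q0-1>q2; q1-0>q3; q1-1>q4; q2-0>q1; q2-1>q5; q3-0>q6; q3-1>q7; q4-0>q3; q4-1>q8; q5-0>q1; q5-1>q9; q6-0>q10; q6-1>q11; q7-0>q6; q7-1>q12; q8-0>q3; q8-1>q13; q9-0>q14; q9-1>q9; q10-0>q0; q10-1>q15; q11-0>q10; q11-1>q16; q12-0>q6; q12-1>q17; q13-0>q17; q13-1>q13; q14-0>q17; q14-1>q14; q15-0>q0; q15-1>q18; q16-0>q10; q16-1>q19; q17-0>q19; q17-1>q17; q18-0>q0; q18-1>q20; q19-0>q20; q19-1>q19; q20-0>q9; q20-1>q20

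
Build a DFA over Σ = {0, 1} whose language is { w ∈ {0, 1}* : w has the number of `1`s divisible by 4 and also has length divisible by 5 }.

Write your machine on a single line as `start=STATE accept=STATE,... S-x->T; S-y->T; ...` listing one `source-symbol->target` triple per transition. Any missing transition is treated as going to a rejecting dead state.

start=A; accept=A; A-0->B; A-1->C; B-0->D; B-1->E; C-0->E; C-1->F; D-0->G; D-1->H; E-0->H; E-1->I; F-0->I; F-1->J; G-0->K; G-1->L; H-0->L; H-1->M; I-0->M; I-1->N; J-0->N; J-1->K; K-0->A; K-1->O; L-0->O; L-1->P; M-0->P; M-1->Q; N-0->Q; N-1->A; O-0->C; O-1->R; P-0->R; P-1->S; Q-0->S; Q-1->B; R-0->F; R-1->T; S-0->T; S-1->D; T-0->J; T-1->G

Handle the two conditions separately and then intersect. The first has 4 states tracking the count of `1`s modulo 4; the second has 5 states tracking the input length modulo 5. A product state is a pair (one from each), accepting exactly when both do.
       0  1 
>* A   B  C 
   B   D  E 
   C   E  F 
   D   G  H 
   E   H  I 
   F   I  J 
   G   K  L 
   H   L  M 
   I   M  N 
   J   N  K 
   K   A  O 
   L   O  P 
   M   P  Q 
   N   Q  A 
   O   C  R 
   P   R  S 
   Q   S  B 
   R   F  T 
   S   T  D 
   T   J  G 
(> = start, * = accepting)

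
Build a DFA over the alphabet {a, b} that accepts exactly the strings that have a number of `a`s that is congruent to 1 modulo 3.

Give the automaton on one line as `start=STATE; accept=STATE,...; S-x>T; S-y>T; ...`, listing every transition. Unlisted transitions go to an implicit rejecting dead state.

start=s0; accept=s1; s0-a>s1; s0-b>s0; s1-a>s2; s1-b>s1; s2-a>s0; s2-b>s2

The only thing that matters is how many `a`s have appeared, reduced mod 3. Use one state per residue: s0 for 0, …, s2 for 2. Reading `a` moves to the next residue; anything else stays put. s1 is accepting.
A 3-state machine:
        a   b  
>  s0   s1  s0 
 * s1   s2  s1 
   s2   s0  s2 
(> = start, * = accepting)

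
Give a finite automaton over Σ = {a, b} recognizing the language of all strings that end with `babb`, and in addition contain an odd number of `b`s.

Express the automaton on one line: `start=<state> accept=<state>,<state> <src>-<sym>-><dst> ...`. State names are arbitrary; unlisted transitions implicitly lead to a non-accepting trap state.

Handle the two conditions separately and then intersect. The first has 5 states tracking how much of the suffix `babb` has currently been matched; the second has 2 states tracking the count of `b`s modulo 2. A product state is a pair (one from each), accepting exactly when both do.
A 10-state machine:
        a   b  
>  s0   s0  s1 
   s1   s2  s3 
   s2   s4  s5 
   s3   s6  s1 
   s4   s4  s3 
   s5   s6  s7 
   s6   s0  s8 
 * s7   s2  s3 
   s8   s2  s9 
   s9   s6  s1 
(> = start, * = accepting)

start=s0 accept=s7 s0-a->s0 s0-b->s1 s1-a->s2 s1-b->s3 s2-a->s4 s2-b->s5 s3-a->s6 s3-b->s1 s4-a->s4 s4-b->s3 s5-a->s6 s5-b->s7 s6-a->s0 s6-b->s8 s7-a->s2 s7-b->s3 s8-a->s2 s8-b->s9 s9-a->s6 s9-b->s1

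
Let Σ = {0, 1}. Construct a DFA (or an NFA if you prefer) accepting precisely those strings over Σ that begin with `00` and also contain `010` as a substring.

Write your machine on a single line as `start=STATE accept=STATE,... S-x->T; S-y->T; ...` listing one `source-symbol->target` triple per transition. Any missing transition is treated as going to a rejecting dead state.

start=A; accept=I; A-0->B; A-1->C; B-0->D; B-1->E; C-0->F; C-1->C; D-0->D; D-1->G; E-0->H; E-1->C; F-0->F; F-1->E; G-0->I; G-1->J; H-0->H; H-1->H; I-0->I; I-1->I; J-0->D; J-1->J

Handle the two conditions separately and then intersect. One (4 states) tracks whether the input so far still matches the prefix `00`; the other (4 states) tracks whether and how much of `010` has been seen. Each combined state is a pair, one component from each; accept when both components accept.
A 10-state machine:
       0  1 
>  A   B  C 
   B   D  E 
   C   F  C 
   D   D  G 
   E   H  C 
   F   F  E 
   G   I  J 
   H   H  H 
 * I   I  I 
   J   D  J 
(> = start, * = accepting)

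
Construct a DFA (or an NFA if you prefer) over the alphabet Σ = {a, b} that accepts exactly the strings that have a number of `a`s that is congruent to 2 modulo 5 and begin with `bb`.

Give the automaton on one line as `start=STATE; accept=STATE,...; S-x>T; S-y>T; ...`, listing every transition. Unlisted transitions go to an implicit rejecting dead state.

start=q0; accept=q8; q0-a>q1; q0-b>q2; q1-a>q3; q1-b>q1; q2-a>q1; q2-b>q4; q3-a>q5; q3-b>q3; q4-a>q6; q4-b>q4; q5-a>q7; q5-b>q5; q6-a>q8; q6-b>q6; q7-a>q9; q7-b>q7; q8-a>q10; q8-b>q8; q9-a>q1; q9-b>q9; q10-a>q11; q10-b>q10; q11-a>q4; q11-b>q11

Run two small machines in parallel and take their product. One (5 states) tracks the count of `a`s modulo 5; the other (4 states) tracks whether the input so far still matches the prefix `bb`. Each combined state is a pair, one component from each; accept when both components accept.
12 states suffice.
          a    b  
>  q0     q1   q2 
   q1     q3   q1 
   q2     q1   q4 
   q3     q5   q3 
   q4     q6   q4 
   q5     q7   q5 
   q6     q8   q6 
   q7     q9   q7 
 * q8    q10   q8 
   q9     q1   q9 
   q10   q11  q10 
   q11    q4  q11 
(> = start, * = accepting)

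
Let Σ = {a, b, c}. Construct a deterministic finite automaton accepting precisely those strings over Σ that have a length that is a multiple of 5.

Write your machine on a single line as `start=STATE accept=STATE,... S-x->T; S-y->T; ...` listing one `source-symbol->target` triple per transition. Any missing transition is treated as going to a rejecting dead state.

Only the length mod 5 matters, so use a 5-cycle: from any state, every input symbol moves to the next state, wrapping S4 back to S0. Mark S0 accepting.
5 states suffice.
        a   b   c  
>* S0   S1  S1  S1 
   S1   S2  S2  S2 
   S2   S3  S3  S3 
   S3   S4  S4  S4 
   S4   S0  S0  S0 
(> = start, * = accepting)

start=S0; accept=S0; S0-a->S1; S0-b->S1; S0-c->S1; S1-a->S2; S1-b->S2; S1-c->S2; S2-a->S3; S2-b->S3; S2-c->S3; S3-a->S4; S3-b->S4; S3-c->S4; S4-a->S0; S4-b->S0; S4-c->S0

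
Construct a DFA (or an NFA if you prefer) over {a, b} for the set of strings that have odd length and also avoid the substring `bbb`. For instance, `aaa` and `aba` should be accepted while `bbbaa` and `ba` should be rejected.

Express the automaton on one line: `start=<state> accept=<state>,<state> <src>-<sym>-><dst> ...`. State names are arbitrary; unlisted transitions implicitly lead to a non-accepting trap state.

Build one automaton per condition and run them in lockstep. One (2 states) tracks the input length modulo 2; the other (4 states) tracks partial matches of the forbidden pattern `bbb`. Each combined state is a pair, one component from each; accept when both components accept. Equivalent product states are then merged.
With 7 states:
        a   b  
>  s0   s1  s2 
 * s1   s0  s3 
 * s2   s0  s4 
   s3   s1  s5 
   s4   s1  s6 
 * s5   s0  s6 
   s6   s6  s6 
(> = start, * = accepting)

start=s0 accept=s1,s2,s5 s0-a->s1 s0-b->s2 s1-a->s0 s1-b->s3 s2-a->s0 s2-b->s4 s3-a->s1 s3-b->s5 s4-a->s1 s4-b->s6 s5-a->s0 s5-b->s6 s6-a->s6 s6-b->s6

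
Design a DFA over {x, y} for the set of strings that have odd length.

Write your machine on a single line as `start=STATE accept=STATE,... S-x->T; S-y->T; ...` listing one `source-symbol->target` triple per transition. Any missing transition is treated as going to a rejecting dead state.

Only the length mod 2 matters, so use a 2-cycle: from any state, every input symbol moves to the next state, wrapping B back to A. Mark B accepting.
A 2-state machine:
       x  y 
>  A   B  B 
 * B   A  A 
(> = start, * = accepting)

start=A; accept=B; A-x->B; A-y->B; B-x->A; B-y->A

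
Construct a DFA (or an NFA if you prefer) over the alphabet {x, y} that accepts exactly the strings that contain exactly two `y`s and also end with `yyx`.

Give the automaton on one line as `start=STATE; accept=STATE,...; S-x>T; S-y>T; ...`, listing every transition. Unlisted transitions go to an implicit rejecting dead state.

start=q0; accept=q4; q0-x>q0; q0-y>q1; q1-x>q2; q1-y>q3; q2-x>q2; q2-y>q2; q3-x>q4; q3-y>q2; q4-x>q2; q4-y>q2

Handle the two conditions separately and then intersect. One (4 states) tracks the count of `y`s, saturating at 3; the other (4 states) tracks how much of the suffix `yyx` has currently been matched. Each combined state is a pair, one component from each; accept when both components accept. Minimizing collapses redundant product states.
With 5 states:
        x   y  
>  q0   q0  q1 
   q1   q2  q3 
   q2   q2  q2 
   q3   q4  q2 
 * q4   q2  q2 
(> = start, * = accepting)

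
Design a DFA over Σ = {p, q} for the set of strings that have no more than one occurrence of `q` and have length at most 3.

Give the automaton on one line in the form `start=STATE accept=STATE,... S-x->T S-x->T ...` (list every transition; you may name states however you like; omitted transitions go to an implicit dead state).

Handle the two conditions separately and then intersect. One (3 states) tracks the count of `q`s, saturating at 2; the other (5 states) tracks the input length, saturating at 4. Each combined state is a pair, one component from each; accept when both components accept.
12 states suffice.
          p    q  
>* s0     s1   s2 
 * s1     s3   s4 
 * s2     s4   s5 
 * s3     s6   s7 
 * s4     s7   s8 
   s5     s8   s8 
 * s6     s9  s10 
 * s7    s10  s11 
   s8    s11  s11 
   s9     s9  s10 
   s10   s10  s11 
   s11   s11  s11 
(> = start, * = accepting)

start=s0 accept=s0,s1,s2,s3,s4,s6,s7 s0-p->s1 s0-q->s2 s1-p->s3 s1-q->s4 s2-p->s4 s2-q->s5 s3-p->s6 s3-q->s7 s4-p->s7 s4-q->s8 s5-p->s8 s5-q->s8 s6-p->s9 s6-q->s10 s7-p->s10 s7-q->s11 s8-p->s11 s8-q->s11 s9-p->s9 s9-q->s10 s10-p->s10 s10-q->s11 s11-p->s11 s11-q->s11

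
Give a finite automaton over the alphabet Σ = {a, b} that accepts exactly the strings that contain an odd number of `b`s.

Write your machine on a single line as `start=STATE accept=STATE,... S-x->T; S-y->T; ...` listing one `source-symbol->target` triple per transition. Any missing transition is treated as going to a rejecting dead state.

start=q0; accept=q1; q0-a->q0; q0-b->q1; q1-a->q1; q1-b->q0

The only thing that matters is how many `b`s have appeared, reduced mod 2. Use one state per residue: q0 for 0, …, q1 for 1. Reading `b` moves to the next residue; anything else stays put. q1 is accepting.
A 2-state machine:
        a   b  
>  q0   q0  q1 
 * q1   q1  q0 
(> = start, * = accepting)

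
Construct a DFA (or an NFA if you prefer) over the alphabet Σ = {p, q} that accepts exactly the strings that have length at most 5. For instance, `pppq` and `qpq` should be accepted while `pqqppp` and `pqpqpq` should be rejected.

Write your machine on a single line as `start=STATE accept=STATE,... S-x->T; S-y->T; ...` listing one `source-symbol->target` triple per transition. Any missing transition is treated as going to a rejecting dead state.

start=s0; accept=s0,s1,s2,s3,s4,s5; s0-p->s1; s0-q->s1; s1-p->s2; s1-q->s2; s2-p->s3; s2-q->s3; s3-p->s4; s3-q->s4; s4-p->s5; s4-q->s5; s5-p->s6; s5-q->s6; s6-p->s6; s6-q->s6

We only need to distinguish lengths 0, 1, …, 5, and '>5'. Chain s0 → s1 → s2 → s3 → s4 → s5 → s6 on every symbol, with s6 looping. Accepting states: {s0, s1, s2, s3, s4, s5}.
With 7 states:
        p   q  
>* s0   s1  s1 
 * s1   s2  s2 
 * s2   s3  s3 
 * s3   s4  s4 
 * s4   s5  s5 
 * s5   s6  s6 
   s6   s6  s6 
(> = start, * = accepting)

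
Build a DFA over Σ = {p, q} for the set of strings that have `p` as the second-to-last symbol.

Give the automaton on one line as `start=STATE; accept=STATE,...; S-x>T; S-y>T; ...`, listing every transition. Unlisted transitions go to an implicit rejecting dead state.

Because acceptance depends on a position counted from the end, the machine has to buffer the most recent 2 symbols. Make each state the string of the last up-to-2 symbols read; on input `x` shift the window left and append `x`. Accept when the buffered window has length 2 and begins with `p`.
With 7 states:
       p  q 
>  A   B  C 
   B   D  E 
   C   F  G 
 * D   D  E 
 * E   F  G 
   F   D  E 
   G   F  G 
(> = start, * = accepting)

start=A; accept=D,E; A-p>B; A-q>C; B-p>D; B-q>E; C-p>F; C-q>G; D-p>D; D-q>E; E-p>F; E-q>G; F-p>D; F-q>E; G-p>F; G-q>G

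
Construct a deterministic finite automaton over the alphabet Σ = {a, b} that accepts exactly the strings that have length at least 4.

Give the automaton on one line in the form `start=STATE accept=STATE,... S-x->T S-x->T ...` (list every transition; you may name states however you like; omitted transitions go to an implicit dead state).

Count input length up to 5: every symbol moves from q0 toward q5, which means 'more than 4' and absorbs. Accept from {q4, q5}.
        a   b  
>  q0   q1  q1 
   q1   q2  q2 
   q2   q3  q3 
   q3   q4  q4 
 * q4   q5  q5 
 * q5   q5  q5 
(> = start, * = accepting)

start=q0 accept=q4,q5 q0-a->q1 q0-b->q1 q1-a->q2 q1-b->q2 q2-a->q3 q2-b->q3 q3-a->q4 q3-b->q4 q4-a->q5 q4-b->q5 q5-a->q5 q5-b->q5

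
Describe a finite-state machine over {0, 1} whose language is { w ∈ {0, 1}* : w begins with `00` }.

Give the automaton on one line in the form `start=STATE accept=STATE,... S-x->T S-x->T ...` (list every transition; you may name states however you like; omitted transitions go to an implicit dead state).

Walk along `00` while the input agrees: from A take `0` to B, and so on. Any deviation drops to the rejecting sink D. Once C is reached the prefix is confirmed and every continuation is accepted.
A 4-state machine:
       0  1 
>  A   B  D 
   B   C  D 
 * C   C  C 
   D   D  D 
(> = start, * = accepting)

start=A accept=C A-0->B A-1->D B-0->C B-1->D C-0->C C-1->C D-0->D D-1->D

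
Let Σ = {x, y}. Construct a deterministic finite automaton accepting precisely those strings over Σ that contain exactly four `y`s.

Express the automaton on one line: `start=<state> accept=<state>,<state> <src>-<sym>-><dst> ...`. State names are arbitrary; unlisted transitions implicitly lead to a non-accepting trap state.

Only the number of `y`s matters, and only up to 5. Make a chain q0 → q1 → q2 → q3 → q4 → q5 advanced by each `y` (with q5 absorbing); every other symbol self-loops. The accepting set is {q4}.
A 6-state machine:
        x   y  
>  q0   q0  q1 
   q1   q1  q2 
   q2   q2  q3 
   q3   q3  q4 
 * q4   q4  q5 
   q5   q5  q5 
(> = start, * = accepting)

start=q0 accept=q4 q0-x->q0 q0-y->q1 q1-x->q1 q1-y->q2 q2-x->q2 q2-y->q3 q3-x->q3 q3-y->q4 q4-x->q4 q4-y->q5 q5-x->q5 q5-y->q5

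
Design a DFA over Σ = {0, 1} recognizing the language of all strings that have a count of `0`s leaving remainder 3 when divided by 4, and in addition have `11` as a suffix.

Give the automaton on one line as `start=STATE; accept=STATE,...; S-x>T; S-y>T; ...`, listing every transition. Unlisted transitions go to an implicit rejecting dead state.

start=S0; accept=S11; S0-0>S1; S0-1>S2; S1-0>S3; S1-1>S4; S2-0>S1; S2-1>S5; S3-0>S6; S3-1>S7; S4-0>S3; S4-1>S8; S5-0>S1; S5-1>S5; S6-0>S0; S6-1>S9; S7-0>S6; S7-1>S10; S8-0>S3; S8-1>S8; S9-0>S0; S9-1>S11; S10-0>S6; S10-1>S10; S11-0>S0; S11-1>S11

Handle the two conditions separately and then intersect. The first has 4 states tracking the count of `0`s modulo 4; the second has 3 states tracking how much of the suffix `11` has currently been matched. A product state is a pair (one from each), accepting exactly when both do.
With 12 states:
          0    1  
>  S0     S1   S2 
   S1     S3   S4 
   S2     S1   S5 
   S3     S6   S7 
   S4     S3   S8 
   S5     S1   S5 
   S6     S0   S9 
   S7     S6  S10 
   S8     S3   S8 
   S9     S0  S11 
   S10    S6  S10 
 * S11    S0  S11 
(> = start, * = accepting)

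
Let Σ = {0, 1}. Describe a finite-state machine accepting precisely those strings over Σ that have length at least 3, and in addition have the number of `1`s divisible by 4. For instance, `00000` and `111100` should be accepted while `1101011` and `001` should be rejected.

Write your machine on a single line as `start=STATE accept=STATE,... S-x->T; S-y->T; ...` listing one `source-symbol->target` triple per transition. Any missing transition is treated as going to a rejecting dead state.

Build one automaton per condition and run them in lockstep. One (5 states) tracks the input length, saturating at 4; the other (4 states) tracks the count of `1`s modulo 4. Each combined state is a pair, one component from each; accept when both components accept. After merging equivalent states the machine shrinks.
A 7-state machine:
       0  1 
>  A   B  C 
   B   D  C 
   C   C  E 
   D   F  C 
   E   E  G 
 * F   F  C 
   G   G  F 
(> = start, * = accepting)

start=A; accept=F; A-0->B; A-1->C; B-0->D; B-1->C; C-0->C; C-1->E; D-0->F; D-1->C; E-0->E; E-1->G; F-0->F; F-1->C; G-0->G; G-1->F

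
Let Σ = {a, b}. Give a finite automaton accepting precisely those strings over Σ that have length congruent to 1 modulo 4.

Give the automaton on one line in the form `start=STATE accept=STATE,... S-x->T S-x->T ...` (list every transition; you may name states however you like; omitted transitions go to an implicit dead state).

start=S0 accept=S1 S0-a->S1 S0-b->S1 S1-a->S2 S1-b->S2 S2-a->S3 S2-b->S3 S3-a->S0 S3-b->S0

Count input length modulo 4: every symbol advances one step around the cycle S0 → S1 → S2 → S3 → S0. Accept at S1.
With 4 states:
        a   b  
>  S0   S1  S1 
 * S1   S2  S2 
   S2   S3  S3 
   S3   S0  S0 
(> = start, * = accepting)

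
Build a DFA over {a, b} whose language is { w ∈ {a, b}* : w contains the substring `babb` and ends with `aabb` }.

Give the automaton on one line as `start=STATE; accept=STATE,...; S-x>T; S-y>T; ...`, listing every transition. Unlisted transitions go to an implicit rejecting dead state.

start=s0; accept=s8; s0-a>s0; s0-b>s1; s1-a>s2; s1-b>s1; s2-a>s0; s2-b>s3; s3-a>s2; s3-b>s4; s4-a>s5; s4-b>s4; s5-a>s6; s5-b>s4; s6-a>s6; s6-b>s7; s7-a>s5; s7-b>s8; s8-a>s5; s8-b>s4

Run two small machines in parallel and take their product. One (5 states) tracks whether and how much of `babb` has been seen; the other (5 states) tracks how much of the suffix `aabb` has currently been matched. Each combined state is a pair, one component from each; accept when both components accept. Minimizing collapses redundant product states.
With 9 states:
        a   b  
>  s0   s0  s1 
   s1   s2  s1 
   s2   s0  s3 
   s3   s2  s4 
   s4   s5  s4 
   s5   s6  s4 
   s6   s6  s7 
   s7   s5  s8 
 * s8   s5  s4 
(> = start, * = accepting)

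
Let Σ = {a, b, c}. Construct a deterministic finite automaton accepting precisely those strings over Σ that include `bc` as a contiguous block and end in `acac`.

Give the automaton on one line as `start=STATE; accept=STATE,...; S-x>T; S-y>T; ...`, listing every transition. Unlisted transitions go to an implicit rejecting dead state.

start=s0; accept=s6; s0-a>s0; s0-b>s1; s0-c>s0; s1-a>s0; s1-b>s1; s1-c>s2; s2-a>s3; s2-b>s2; s2-c>s2; s3-a>s3; s3-b>s2; s3-c>s4; s4-a>s5; s4-b>s2; s4-c>s2; s5-a>s3; s5-b>s2; s5-c>s6; s6-a>s5; s6-b>s2; s6-c>s2

Build one automaton per condition and run them in lockstep. The first has 3 states tracking whether and how much of `bc` has been seen; the second has 5 states tracking how much of the suffix `acac` has currently been matched. A product state is a pair (one from each), accepting exactly when both do. Minimizing collapses redundant product states.
With 7 states:
        a   b   c  
>  s0   s0  s1  s0 
   s1   s0  s1  s2 
   s2   s3  s2  s2 
   s3   s3  s2  s4 
   s4   s5  s2  s2 
   s5   s3  s2  s6 
 * s6   s5  s2  s2 
(> = start, * = accepting)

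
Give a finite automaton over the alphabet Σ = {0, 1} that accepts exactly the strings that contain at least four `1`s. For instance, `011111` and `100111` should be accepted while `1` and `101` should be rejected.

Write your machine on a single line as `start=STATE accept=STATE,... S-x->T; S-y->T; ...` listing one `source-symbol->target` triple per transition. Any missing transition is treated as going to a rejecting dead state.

Only the number of `1`s matters, and only up to 5. Make a chain s0 → s1 → s2 → s3 → s4 → s5 advanced by each `1` (with s5 absorbing); every other symbol self-loops. The accepting set is {s4, s5}.
6 states suffice.
        0   1  
>  s0   s0  s1 
   s1   s1  s2 
   s2   s2  s3 
   s3   s3  s4 
 * s4   s4  s5 
 * s5   s5  s5 
(> = start, * = accepting)

start=s0; accept=s4,s5; s0-0->s0; s0-1->s1; s1-0->s1; s1-1->s2; s2-0->s2; s2-1->s3; s3-0->s3; s3-1->s4; s4-0->s4; s4-1->s5; s5-0->s5; s5-1->s5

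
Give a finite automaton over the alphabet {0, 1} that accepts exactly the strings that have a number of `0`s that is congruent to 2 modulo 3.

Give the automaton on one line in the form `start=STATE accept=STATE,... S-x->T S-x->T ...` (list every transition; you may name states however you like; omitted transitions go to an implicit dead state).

start=q0 accept=q2 q0-0->q1 q0-1->q0 q1-0->q2 q1-1->q1 q2-0->q0 q2-1->q2

The only thing that matters is how many `0`s have appeared, reduced mod 3. Use one state per residue: q0 for 0, …, q2 for 2. Reading `0` moves to the next residue; anything else stays put. q2 is accepting.
        0   1  
>  q0   q1  q0 
   q1   q2  q1 
 * q2   q0  q2 
(> = start, * = accepting)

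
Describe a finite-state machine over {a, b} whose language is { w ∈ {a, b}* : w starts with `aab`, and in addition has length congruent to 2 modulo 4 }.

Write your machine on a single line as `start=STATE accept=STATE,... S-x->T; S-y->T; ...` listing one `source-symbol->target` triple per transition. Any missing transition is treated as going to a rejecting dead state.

start=S0; accept=S7; S0-a->S1; S0-b->S2; S1-a->S3; S1-b->S2; S2-a->S2; S2-b->S2; S3-a->S2; S3-b->S4; S4-a->S5; S4-b->S5; S5-a->S6; S5-b->S6; S6-a->S7; S6-b->S7; S7-a->S4; S7-b->S4

Run two small machines in parallel and take their product. The first has 5 states tracking whether the input so far still matches the prefix `aab`; the second has 4 states tracking the input length modulo 4. A product state is a pair (one from each), accepting exactly when both do. Equivalent product states are then merged.
8 states suffice.
        a   b  
>  S0   S1  S2 
   S1   S3  S2 
   S2   S2  S2 
   S3   S2  S4 
   S4   S5  S5 
   S5   S6  S6 
   S6   S7  S7 
 * S7   S4  S4 
(> = start, * = accepting)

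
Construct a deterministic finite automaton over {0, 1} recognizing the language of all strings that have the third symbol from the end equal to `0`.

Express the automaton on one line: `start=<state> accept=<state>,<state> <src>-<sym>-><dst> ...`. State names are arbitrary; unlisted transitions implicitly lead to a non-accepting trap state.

start=q0 accept=q7,q8,q9,q10 q0-0->q1 q0-1->q2 q1-0->q3 q1-1->q4 q2-0->q5 q2-1->q6 q3-0->q7 q3-1->q8 q4-0->q9 q4-1->q10 q5-0->q11 q5-1->q12 q6-0->q13 q6-1->q14 q7-0->q7 q7-1->q8 q8-0->q9 q8-1->q10 q9-0->q11 q9-1->q12 q10-0->q13 q10-1->q14 q11-0->q7 q11-1->q8 q12-0->q9 q12-1->q10 q13-0->q11 q13-1->q12 q14-0->q13 q14-1->q14

Because acceptance depends on a position counted from the end, the machine has to buffer the most recent 3 symbols. Make each state the string of the last up-to-3 symbols read; on input `x` shift the window left and append `x`. Accept when the buffered window has length 3 and begins with `0`.
With 15 states:
          0    1  
>  q0     q1   q2 
   q1     q3   q4 
   q2     q5   q6 
   q3     q7   q8 
   q4     q9  q10 
   q5    q11  q12 
   q6    q13  q14 
 * q7     q7   q8 
 * q8     q9  q10 
 * q9    q11  q12 
 * q10   q13  q14 
   q11    q7   q8 
   q12    q9  q10 
   q13   q11  q12 
   q14   q13  q14 
(> = start, * = accepting)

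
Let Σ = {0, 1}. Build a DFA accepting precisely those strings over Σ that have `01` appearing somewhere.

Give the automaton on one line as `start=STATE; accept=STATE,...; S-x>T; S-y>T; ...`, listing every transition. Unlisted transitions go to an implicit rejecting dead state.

start=S0; accept=S2; S0-0>S1; S0-1>S0; S1-0>S1; S1-1>S2; S2-0>S2; S2-1>S2

Track how much of `01` has been matched so far: state S0 is no progress, S2 is the absorbing accept state reached once `01` has occurred. Intermediate states record partial matches; on a mismatch, fall back to the longest reusable overlap.
        0   1  
>  S0   S1  S0 
   S1   S1  S2 
 * S2   S2  S2 
(> = start, * = accepting)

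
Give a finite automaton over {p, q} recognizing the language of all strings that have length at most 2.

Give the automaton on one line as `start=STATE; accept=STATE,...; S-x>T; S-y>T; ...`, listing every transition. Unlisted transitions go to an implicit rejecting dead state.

Count input length up to 3: every symbol moves from s0 toward s3, which means 'more than 2' and absorbs. Accept from {s0, s1, s2}.
A 4-state machine:
        p   q  
>* s0   s1  s1 
 * s1   s2  s2 
 * s2   s3  s3 
   s3   s3  s3 
(> = start, * = accepting)

start=s0; accept=s0,s1,s2; s0-p>s1; s0-q>s1; s1-p>s2; s1-q>s2; s2-p>s3; s2-q>s3; s3-p>s3; s3-q>s3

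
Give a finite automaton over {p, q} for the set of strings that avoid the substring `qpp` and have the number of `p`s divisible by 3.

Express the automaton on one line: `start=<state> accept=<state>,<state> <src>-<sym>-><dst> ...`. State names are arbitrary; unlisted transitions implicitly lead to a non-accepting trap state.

start=S0 accept=S0,S2,S9 S0-p->S1 S0-q->S2 S1-p->S3 S1-q->S4 S2-p->S5 S2-q->S2 S3-p->S0 S3-q->S6 S4-p->S7 S4-q->S4 S5-p->S8 S5-q->S4 S6-p->S9 S6-q->S6 S7-p->S8 S7-q->S6 S8-p->S8 S8-q->S8 S9-p->S8 S9-q->S2

Handle the two conditions separately and then intersect. One (4 states) tracks partial matches of the forbidden pattern `qpp`; the other (3 states) tracks the count of `p`s modulo 3. Each combined state is a pair, one component from each; accept when both components accept. Equivalent product states are then merged.
With 10 states:
        p   q  
>* S0   S1  S2 
   S1   S3  S4 
 * S2   S5  S2 
   S3   S0  S6 
   S4   S7  S4 
   S5   S8  S4 
   S6   S9  S6 
   S7   S8  S6 
   S8   S8  S8 
 * S9   S8  S2 
(> = start, * = accepting)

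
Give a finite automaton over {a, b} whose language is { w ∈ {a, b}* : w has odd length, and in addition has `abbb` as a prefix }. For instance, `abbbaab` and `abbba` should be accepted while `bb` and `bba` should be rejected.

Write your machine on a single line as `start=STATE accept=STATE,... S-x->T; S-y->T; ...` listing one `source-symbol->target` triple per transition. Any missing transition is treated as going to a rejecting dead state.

start=q0; accept=q6; q0-a->q1; q0-b->q2; q1-a->q2; q1-b->q3; q2-a->q2; q2-b->q2; q3-a->q2; q3-b->q4; q4-a->q2; q4-b->q5; q5-a->q6; q5-b->q6; q6-a->q5; q6-b->q5

Build one automaton per condition and run them in lockstep. One (2 states) tracks the input length modulo 2; the other (6 states) tracks whether the input so far still matches the prefix `abbb`. Each combined state is a pair, one component from each; accept when both components accept. Equivalent product states are then merged.
        a   b  
>  q0   q1  q2 
   q1   q2  q3 
   q2   q2  q2 
   q3   q2  q4 
   q4   q2  q5 
   q5   q6  q6 
 * q6   q5  q5 
(> = start, * = accepting)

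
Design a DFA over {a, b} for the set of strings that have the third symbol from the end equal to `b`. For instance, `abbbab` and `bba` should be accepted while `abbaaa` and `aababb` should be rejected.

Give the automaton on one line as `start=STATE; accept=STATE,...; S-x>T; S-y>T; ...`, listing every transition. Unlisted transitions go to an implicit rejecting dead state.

A DFA must remember the last 3 symbols (since which symbol is third-to-last isn't known until the input ends). Use one state per possible window of the last ≤3 symbols; accept from those whose window starts with `b`.
          a    b  
>  S0     S1   S2 
   S1     S3   S4 
   S2     S5   S6 
   S3     S7   S8 
   S4     S9  S10 
   S5    S11  S12 
   S6    S13  S14 
   S7     S7   S8 
   S8     S9  S10 
   S9    S11  S12 
   S10   S13  S14 
 * S11    S7   S8 
 * S12    S9  S10 
 * S13   S11  S12 
 * S14   S13  S14 
(> = start, * = accepting)

start=S0; accept=S11,S12,S13,S14; S0-a>S1; S0-b>S2; S1-a>S3; S1-b>S4; S2-a>S5; S2-b>S6; S3-a>S7; S3-b>S8; S4-a>S9; S4-b>S10; S5-a>S11; S5-b>S12; S6-a>S13; S6-b>S14; S7-a>S7; S7-b>S8; S8-a>S9; S8-b>S10; S9-a>S11; S9-b>S12; S10-a>S13; S10-b>S14; S11-a>S7; S11-b>S8; S12-a>S9; S12-b>S10; S13-a>S11; S13-b>S12; S14-a>S13; S14-b>S14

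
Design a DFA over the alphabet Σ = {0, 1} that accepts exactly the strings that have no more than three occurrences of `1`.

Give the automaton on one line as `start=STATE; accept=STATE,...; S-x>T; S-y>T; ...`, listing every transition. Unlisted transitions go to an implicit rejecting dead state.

start=S0; accept=S0,S1,S2,S3; S0-0>S0; S0-1>S1; S1-0>S1; S1-1>S2; S2-0>S2; S2-1>S3; S3-0>S3; S3-1>S4; S4-0>S4; S4-1>S4

Count `1`s, saturating at 4: states S0 through S3 mean 0 through 3 `1`s seen; S4 means more than 3. Each `1` increments (capped at S4); other symbols loop. Accept from {S0, S1, S2, S3}.
        0   1  
>* S0   S0  S1 
 * S1   S1  S2 
 * S2   S2  S3 
 * S3   S3  S4 
   S4   S4  S4 
(> = start, * = accepting)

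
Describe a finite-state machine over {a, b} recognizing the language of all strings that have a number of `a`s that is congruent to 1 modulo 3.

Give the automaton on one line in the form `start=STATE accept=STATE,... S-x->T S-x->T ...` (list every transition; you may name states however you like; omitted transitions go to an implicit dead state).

Keep the running count of `a`s modulo 3: each `a` advances along the cycle q0 → q1 → q2 → q0 while other symbols loop. Accept at q1.
        a   b  
>  q0   q1  q0 
 * q1   q2  q1 
   q2   q0  q2 
(> = start, * = accepting)

start=q0 accept=q1 q0-a->q1 q0-b->q0 q1-a->q2 q1-b->q1 q2-a->q0 q2-b->q2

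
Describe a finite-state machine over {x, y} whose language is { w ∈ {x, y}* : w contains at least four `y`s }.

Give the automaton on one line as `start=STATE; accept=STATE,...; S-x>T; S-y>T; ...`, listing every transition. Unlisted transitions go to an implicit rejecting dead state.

start=q0; accept=q4,q5; q0-x>q0; q0-y>q1; q1-x>q1; q1-y>q2; q2-x>q2; q2-y>q3; q3-x>q3; q3-y>q4; q4-x>q4; q4-y>q5; q5-x>q5; q5-y>q5

Count `y`s, saturating at 5: states q0 through q4 mean 0 through 4 `y`s seen; q5 means more than 4. Each `y` increments (capped at q5); other symbols loop. Accept from {q4, q5}.
        x   y  
>  q0   q0  q1 
   q1   q1  q2 
   q2   q2  q3 
   q3   q3  q4 
 * q4   q4  q5 
 * q5   q5  q5 
(> = start, * = accepting)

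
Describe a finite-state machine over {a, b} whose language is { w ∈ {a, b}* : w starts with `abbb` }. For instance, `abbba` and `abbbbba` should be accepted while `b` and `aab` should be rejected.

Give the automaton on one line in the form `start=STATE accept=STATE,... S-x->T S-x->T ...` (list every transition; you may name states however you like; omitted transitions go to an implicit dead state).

Walk along `abbb` while the input agrees: from S0 take `a` to S1, and so on. Any deviation drops to the rejecting sink S5. Once S4 is reached the prefix is confirmed and every continuation is accepted.
6 states suffice.
        a   b  
>  S0   S1  S5 
   S1   S5  S2 
   S2   S5  S3 
   S3   S5  S4 
 * S4   S4  S4 
   S5   S5  S5 
(> = start, * = accepting)

start=S0 accept=S4 S0-a->S1 S0-b->S5 S1-a->S5 S1-b->S2 S2-a->S5 S2-b->S3 S3-a->S5 S3-b->S4 S4-a->S4 S4-b->S4 S5-a->S5 S5-b->S5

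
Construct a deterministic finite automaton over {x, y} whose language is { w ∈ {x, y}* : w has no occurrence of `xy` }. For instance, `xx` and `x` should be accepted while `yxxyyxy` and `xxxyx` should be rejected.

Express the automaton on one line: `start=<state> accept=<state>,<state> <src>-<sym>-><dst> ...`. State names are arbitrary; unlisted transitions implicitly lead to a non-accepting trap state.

start=s0 accept=s0,s1 s0-x->s1 s0-y->s0 s1-x->s1 s1-y->s2 s2-x->s2 s2-y->s2

Track partial matches of the forbidden pattern `xy`. State s2 is a dead state reached once `xy` has occurred; every other state accepts. s0 means no part of `xy` is currently matched.
        x   y  
>* s0   s1  s0 
 * s1   s1  s2 
   s2   s2  s2 
(> = start, * = accepting)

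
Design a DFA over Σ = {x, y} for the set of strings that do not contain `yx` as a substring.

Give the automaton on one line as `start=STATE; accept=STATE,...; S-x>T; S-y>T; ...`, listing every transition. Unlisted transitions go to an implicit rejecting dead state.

start=q0; accept=q0,q1; q0-x>q0; q0-y>q1; q1-x>q2; q1-y>q1; q2-x>q2; q2-y>q2

Track partial matches of the forbidden pattern `yx`. State q2 is a dead state reached once `yx` has occurred; every other state accepts. q0 means no part of `yx` is currently matched.
With 3 states:
        x   y  
>* q0   q0  q1 
 * q1   q2  q1 
   q2   q2  q2 
(> = start, * = accepting)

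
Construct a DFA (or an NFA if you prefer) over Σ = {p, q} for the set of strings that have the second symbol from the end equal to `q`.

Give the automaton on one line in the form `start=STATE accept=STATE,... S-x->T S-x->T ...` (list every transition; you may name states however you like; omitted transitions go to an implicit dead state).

start=s0 accept=s5,s6 s0-p->s1 s0-q->s2 s1-p->s3 s1-q->s4 s2-p->s5 s2-q->s6 s3-p->s3 s3-q->s4 s4-p->s5 s4-q->s6 s5-p->s3 s5-q->s4 s6-p->s5 s6-q->s6

Because acceptance depends on a position counted from the end, the machine has to buffer the most recent 2 symbols. Make each state the string of the last up-to-2 symbols read; on input `x` shift the window left and append `x`. Accept when the buffered window has length 2 and begins with `q`.
A 7-state machine:
        p   q  
>  s0   s1  s2 
   s1   s3  s4 
   s2   s5  s6 
   s3   s3  s4 
   s4   s5  s6 
 * s5   s3  s4 
 * s6   s5  s6 
(> = start, * = accepting)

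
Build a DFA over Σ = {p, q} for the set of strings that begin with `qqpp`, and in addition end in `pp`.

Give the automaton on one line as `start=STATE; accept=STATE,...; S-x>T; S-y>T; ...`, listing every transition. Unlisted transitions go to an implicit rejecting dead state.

start=S0; accept=S7; S0-p>S1; S0-q>S2; S1-p>S3; S1-q>S4; S2-p>S1; S2-q>S5; S3-p>S3; S3-q>S4; S4-p>S1; S4-q>S4; S5-p>S6; S5-q>S4; S6-p>S7; S6-q>S4; S7-p>S7; S7-q>S8; S8-p>S9; S8-q>S8; S9-p>S7; S9-q>S8

Build one automaton per condition and run them in lockstep. The first has 6 states tracking whether the input so far still matches the prefix `qqpp`; the second has 3 states tracking how much of the suffix `pp` has currently been matched. A product state is a pair (one from each), accepting exactly when both do.
10 states suffice.
        p   q  
>  S0   S1  S2 
   S1   S3  S4 
   S2   S1  S5 
   S3   S3  S4 
   S4   S1  S4 
   S5   S6  S4 
   S6   S7  S4 
 * S7   S7  S8 
   S8   S9  S8 
   S9   S7  S8 
(> = start, * = accepting)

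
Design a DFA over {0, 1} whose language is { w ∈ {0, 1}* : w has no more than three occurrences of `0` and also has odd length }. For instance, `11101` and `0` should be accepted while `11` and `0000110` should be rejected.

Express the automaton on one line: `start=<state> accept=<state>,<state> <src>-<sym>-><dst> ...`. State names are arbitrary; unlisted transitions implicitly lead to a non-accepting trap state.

Run two small machines in parallel and take their product. The first has 5 states tracking the count of `0`s, saturating at 4; the second has 2 states tracking the input length modulo 2. A product state is a pair (one from each), accepting exactly when both do. After merging equivalent states the machine shrinks.
9 states suffice.
        0   1  
>  S0   S1  S2 
 * S1   S3  S4 
 * S2   S4  S0 
   S3   S5  S6 
   S4   S6  S1 
 * S5   S7  S8 
 * S6   S8  S3 
   S7   S7  S7 
   S8   S7  S5 
(> = start, * = accepting)

start=S0 accept=S1,S2,S5,S6 S0-0->S1 S0-1->S2 S1-0->S3 S1-1->S4 S2-0->S4 S2-1->S0 S3-0->S5 S3-1->S6 S4-0->S6 S4-1->S1 S5-0->S7 S5-1->S8 S6-0->S8 S6-1->S3 S7-0->S7 S7-1->S7 S8-0->S7 S8-1->S5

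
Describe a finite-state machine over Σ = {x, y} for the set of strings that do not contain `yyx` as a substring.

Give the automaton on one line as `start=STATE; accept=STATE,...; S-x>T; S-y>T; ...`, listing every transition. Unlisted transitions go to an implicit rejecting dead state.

start=S0; accept=S0,S1,S2; S0-x>S0; S0-y>S1; S1-x>S0; S1-y>S2; S2-x>S3; S2-y>S2; S3-x>S3; S3-y>S3

Track partial matches of the forbidden pattern `yyx`. State S3 is a dead state reached once `yyx` has occurred; every other state accepts. S0 means no part of `yyx` is currently matched.
        x   y  
>* S0   S0  S1 
 * S1   S0  S2 
 * S2   S3  S2 
   S3   S3  S3 
(> = start, * = accepting)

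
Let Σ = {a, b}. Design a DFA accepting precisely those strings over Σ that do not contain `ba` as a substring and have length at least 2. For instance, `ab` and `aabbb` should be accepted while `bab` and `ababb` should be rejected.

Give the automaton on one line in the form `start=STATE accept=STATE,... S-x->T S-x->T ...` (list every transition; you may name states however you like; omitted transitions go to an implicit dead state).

Handle the two conditions separately and then intersect. The first has 3 states tracking partial matches of the forbidden pattern `ba`; the second has 4 states tracking the input length, saturating at 3. A product state is a pair (one from each), accepting exactly when both do.
        a   b  
>  q0   q1  q2 
   q1   q3  q4 
   q2   q5  q4 
 * q3   q6  q7 
 * q4   q8  q7 
   q5   q8  q8 
 * q6   q6  q7 
 * q7   q8  q7 
   q8   q8  q8 
(> = start, * = accepting)

start=q0 accept=q3,q4,q6,q7 q0-a->q1 q0-b->q2 q1-a->q3 q1-b->q4 q2-a->q5 q2-b->q4 q3-a->q6 q3-b->q7 q4-a->q8 q4-b->q7 q5-a->q8 q5-b->q8 q6-a->q6 q6-b->q7 q7-a->q8 q7-b->q7 q8-a->q8 q8-b->q8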